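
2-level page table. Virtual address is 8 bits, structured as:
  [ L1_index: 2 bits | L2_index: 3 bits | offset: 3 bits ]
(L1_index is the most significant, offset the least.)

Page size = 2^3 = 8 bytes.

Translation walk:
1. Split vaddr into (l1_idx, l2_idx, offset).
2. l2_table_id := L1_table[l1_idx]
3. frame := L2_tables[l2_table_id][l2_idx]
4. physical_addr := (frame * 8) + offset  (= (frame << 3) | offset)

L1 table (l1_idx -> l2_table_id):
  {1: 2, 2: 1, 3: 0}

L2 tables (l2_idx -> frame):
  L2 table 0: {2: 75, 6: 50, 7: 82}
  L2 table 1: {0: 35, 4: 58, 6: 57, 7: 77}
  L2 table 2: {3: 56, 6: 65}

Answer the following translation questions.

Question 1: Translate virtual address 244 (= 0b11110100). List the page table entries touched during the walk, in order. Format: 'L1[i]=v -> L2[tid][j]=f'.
vaddr = 244 = 0b11110100
Split: l1_idx=3, l2_idx=6, offset=4

Answer: L1[3]=0 -> L2[0][6]=50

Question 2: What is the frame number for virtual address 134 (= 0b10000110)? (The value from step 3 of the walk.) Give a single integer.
Answer: 35

Derivation:
vaddr = 134: l1_idx=2, l2_idx=0
L1[2] = 1; L2[1][0] = 35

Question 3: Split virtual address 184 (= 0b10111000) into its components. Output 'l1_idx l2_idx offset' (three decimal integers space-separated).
vaddr = 184 = 0b10111000
  top 2 bits -> l1_idx = 2
  next 3 bits -> l2_idx = 7
  bottom 3 bits -> offset = 0

Answer: 2 7 0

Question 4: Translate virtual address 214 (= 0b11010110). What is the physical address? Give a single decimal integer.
Answer: 606

Derivation:
vaddr = 214 = 0b11010110
Split: l1_idx=3, l2_idx=2, offset=6
L1[3] = 0
L2[0][2] = 75
paddr = 75 * 8 + 6 = 606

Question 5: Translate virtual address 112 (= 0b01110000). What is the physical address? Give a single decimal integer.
vaddr = 112 = 0b01110000
Split: l1_idx=1, l2_idx=6, offset=0
L1[1] = 2
L2[2][6] = 65
paddr = 65 * 8 + 0 = 520

Answer: 520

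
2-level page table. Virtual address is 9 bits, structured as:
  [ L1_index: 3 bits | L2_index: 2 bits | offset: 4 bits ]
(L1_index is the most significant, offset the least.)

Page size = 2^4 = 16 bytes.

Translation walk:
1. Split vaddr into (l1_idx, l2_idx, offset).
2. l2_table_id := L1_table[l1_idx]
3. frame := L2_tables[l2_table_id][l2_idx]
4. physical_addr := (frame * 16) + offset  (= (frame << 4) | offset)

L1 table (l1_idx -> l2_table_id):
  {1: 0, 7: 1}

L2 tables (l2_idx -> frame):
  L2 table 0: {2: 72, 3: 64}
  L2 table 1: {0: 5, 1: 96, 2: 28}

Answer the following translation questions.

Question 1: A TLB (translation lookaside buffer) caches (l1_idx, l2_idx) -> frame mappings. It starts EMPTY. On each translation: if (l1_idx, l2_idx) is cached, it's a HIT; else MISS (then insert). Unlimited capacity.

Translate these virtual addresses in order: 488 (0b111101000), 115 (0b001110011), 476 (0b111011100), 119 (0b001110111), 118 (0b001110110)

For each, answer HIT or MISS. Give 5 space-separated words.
Answer: MISS MISS MISS HIT HIT

Derivation:
vaddr=488: (7,2) not in TLB -> MISS, insert
vaddr=115: (1,3) not in TLB -> MISS, insert
vaddr=476: (7,1) not in TLB -> MISS, insert
vaddr=119: (1,3) in TLB -> HIT
vaddr=118: (1,3) in TLB -> HIT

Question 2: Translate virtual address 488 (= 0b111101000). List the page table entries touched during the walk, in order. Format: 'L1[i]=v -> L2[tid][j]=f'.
Answer: L1[7]=1 -> L2[1][2]=28

Derivation:
vaddr = 488 = 0b111101000
Split: l1_idx=7, l2_idx=2, offset=8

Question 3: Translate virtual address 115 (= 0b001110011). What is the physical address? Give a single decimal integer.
Answer: 1027

Derivation:
vaddr = 115 = 0b001110011
Split: l1_idx=1, l2_idx=3, offset=3
L1[1] = 0
L2[0][3] = 64
paddr = 64 * 16 + 3 = 1027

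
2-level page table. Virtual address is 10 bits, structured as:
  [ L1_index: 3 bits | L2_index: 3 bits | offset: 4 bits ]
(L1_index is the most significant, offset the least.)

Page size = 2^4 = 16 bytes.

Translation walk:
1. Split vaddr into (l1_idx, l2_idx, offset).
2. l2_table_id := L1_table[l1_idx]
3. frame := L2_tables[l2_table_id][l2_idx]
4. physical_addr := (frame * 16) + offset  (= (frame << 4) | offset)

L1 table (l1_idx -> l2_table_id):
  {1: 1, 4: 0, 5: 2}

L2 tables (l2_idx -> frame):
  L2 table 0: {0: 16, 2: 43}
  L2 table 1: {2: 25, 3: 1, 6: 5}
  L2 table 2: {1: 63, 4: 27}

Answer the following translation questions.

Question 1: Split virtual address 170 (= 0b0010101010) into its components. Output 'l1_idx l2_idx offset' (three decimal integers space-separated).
vaddr = 170 = 0b0010101010
  top 3 bits -> l1_idx = 1
  next 3 bits -> l2_idx = 2
  bottom 4 bits -> offset = 10

Answer: 1 2 10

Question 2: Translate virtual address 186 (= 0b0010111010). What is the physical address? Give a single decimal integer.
vaddr = 186 = 0b0010111010
Split: l1_idx=1, l2_idx=3, offset=10
L1[1] = 1
L2[1][3] = 1
paddr = 1 * 16 + 10 = 26

Answer: 26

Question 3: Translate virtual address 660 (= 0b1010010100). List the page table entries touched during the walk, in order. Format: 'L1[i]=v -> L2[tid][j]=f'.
Answer: L1[5]=2 -> L2[2][1]=63

Derivation:
vaddr = 660 = 0b1010010100
Split: l1_idx=5, l2_idx=1, offset=4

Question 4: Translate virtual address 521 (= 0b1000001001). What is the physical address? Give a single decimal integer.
vaddr = 521 = 0b1000001001
Split: l1_idx=4, l2_idx=0, offset=9
L1[4] = 0
L2[0][0] = 16
paddr = 16 * 16 + 9 = 265

Answer: 265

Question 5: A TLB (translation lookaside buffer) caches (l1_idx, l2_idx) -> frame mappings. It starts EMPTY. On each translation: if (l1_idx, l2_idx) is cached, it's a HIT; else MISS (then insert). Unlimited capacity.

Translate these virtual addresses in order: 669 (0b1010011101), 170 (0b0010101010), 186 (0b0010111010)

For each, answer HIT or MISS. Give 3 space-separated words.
vaddr=669: (5,1) not in TLB -> MISS, insert
vaddr=170: (1,2) not in TLB -> MISS, insert
vaddr=186: (1,3) not in TLB -> MISS, insert

Answer: MISS MISS MISS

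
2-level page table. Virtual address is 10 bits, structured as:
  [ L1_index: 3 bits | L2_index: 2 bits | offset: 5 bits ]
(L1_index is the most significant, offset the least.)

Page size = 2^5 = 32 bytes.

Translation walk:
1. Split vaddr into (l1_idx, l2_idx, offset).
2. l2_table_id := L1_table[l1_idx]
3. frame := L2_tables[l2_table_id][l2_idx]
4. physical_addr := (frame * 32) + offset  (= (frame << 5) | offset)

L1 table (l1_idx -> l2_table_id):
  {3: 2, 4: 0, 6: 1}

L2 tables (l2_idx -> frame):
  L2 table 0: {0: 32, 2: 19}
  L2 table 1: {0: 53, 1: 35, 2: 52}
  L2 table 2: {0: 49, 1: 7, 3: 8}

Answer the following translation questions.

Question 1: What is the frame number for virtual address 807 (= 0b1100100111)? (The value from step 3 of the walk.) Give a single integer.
Answer: 35

Derivation:
vaddr = 807: l1_idx=6, l2_idx=1
L1[6] = 1; L2[1][1] = 35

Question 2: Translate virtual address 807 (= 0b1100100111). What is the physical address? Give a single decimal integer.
vaddr = 807 = 0b1100100111
Split: l1_idx=6, l2_idx=1, offset=7
L1[6] = 1
L2[1][1] = 35
paddr = 35 * 32 + 7 = 1127

Answer: 1127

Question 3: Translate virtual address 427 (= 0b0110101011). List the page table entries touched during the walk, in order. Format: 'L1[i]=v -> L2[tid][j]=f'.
vaddr = 427 = 0b0110101011
Split: l1_idx=3, l2_idx=1, offset=11

Answer: L1[3]=2 -> L2[2][1]=7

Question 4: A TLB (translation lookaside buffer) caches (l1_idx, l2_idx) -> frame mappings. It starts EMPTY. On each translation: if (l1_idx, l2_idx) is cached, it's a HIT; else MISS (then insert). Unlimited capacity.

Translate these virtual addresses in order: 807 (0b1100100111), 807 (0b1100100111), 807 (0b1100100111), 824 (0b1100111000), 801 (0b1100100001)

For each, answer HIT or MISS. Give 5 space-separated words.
vaddr=807: (6,1) not in TLB -> MISS, insert
vaddr=807: (6,1) in TLB -> HIT
vaddr=807: (6,1) in TLB -> HIT
vaddr=824: (6,1) in TLB -> HIT
vaddr=801: (6,1) in TLB -> HIT

Answer: MISS HIT HIT HIT HIT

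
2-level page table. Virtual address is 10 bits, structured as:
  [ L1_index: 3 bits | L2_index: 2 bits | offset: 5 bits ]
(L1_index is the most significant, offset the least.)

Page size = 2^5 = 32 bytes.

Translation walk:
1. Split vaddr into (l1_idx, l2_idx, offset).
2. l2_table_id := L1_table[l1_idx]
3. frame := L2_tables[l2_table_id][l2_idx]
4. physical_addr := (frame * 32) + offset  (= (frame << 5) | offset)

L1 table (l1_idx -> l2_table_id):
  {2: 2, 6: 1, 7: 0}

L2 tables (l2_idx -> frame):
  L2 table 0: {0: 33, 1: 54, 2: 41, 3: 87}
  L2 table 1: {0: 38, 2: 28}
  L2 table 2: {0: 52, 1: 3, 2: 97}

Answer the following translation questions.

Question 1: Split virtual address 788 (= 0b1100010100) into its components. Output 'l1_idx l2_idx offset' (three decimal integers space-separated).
Answer: 6 0 20

Derivation:
vaddr = 788 = 0b1100010100
  top 3 bits -> l1_idx = 6
  next 2 bits -> l2_idx = 0
  bottom 5 bits -> offset = 20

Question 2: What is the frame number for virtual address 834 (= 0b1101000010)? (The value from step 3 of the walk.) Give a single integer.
vaddr = 834: l1_idx=6, l2_idx=2
L1[6] = 1; L2[1][2] = 28

Answer: 28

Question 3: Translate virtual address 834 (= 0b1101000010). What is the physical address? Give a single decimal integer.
vaddr = 834 = 0b1101000010
Split: l1_idx=6, l2_idx=2, offset=2
L1[6] = 1
L2[1][2] = 28
paddr = 28 * 32 + 2 = 898

Answer: 898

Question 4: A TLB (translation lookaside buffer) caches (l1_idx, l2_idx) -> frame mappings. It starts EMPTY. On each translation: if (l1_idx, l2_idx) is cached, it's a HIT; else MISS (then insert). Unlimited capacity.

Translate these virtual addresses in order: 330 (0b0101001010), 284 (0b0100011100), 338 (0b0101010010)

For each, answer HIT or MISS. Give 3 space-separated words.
Answer: MISS MISS HIT

Derivation:
vaddr=330: (2,2) not in TLB -> MISS, insert
vaddr=284: (2,0) not in TLB -> MISS, insert
vaddr=338: (2,2) in TLB -> HIT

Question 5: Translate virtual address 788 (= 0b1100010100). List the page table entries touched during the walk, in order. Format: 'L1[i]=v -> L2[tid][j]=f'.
Answer: L1[6]=1 -> L2[1][0]=38

Derivation:
vaddr = 788 = 0b1100010100
Split: l1_idx=6, l2_idx=0, offset=20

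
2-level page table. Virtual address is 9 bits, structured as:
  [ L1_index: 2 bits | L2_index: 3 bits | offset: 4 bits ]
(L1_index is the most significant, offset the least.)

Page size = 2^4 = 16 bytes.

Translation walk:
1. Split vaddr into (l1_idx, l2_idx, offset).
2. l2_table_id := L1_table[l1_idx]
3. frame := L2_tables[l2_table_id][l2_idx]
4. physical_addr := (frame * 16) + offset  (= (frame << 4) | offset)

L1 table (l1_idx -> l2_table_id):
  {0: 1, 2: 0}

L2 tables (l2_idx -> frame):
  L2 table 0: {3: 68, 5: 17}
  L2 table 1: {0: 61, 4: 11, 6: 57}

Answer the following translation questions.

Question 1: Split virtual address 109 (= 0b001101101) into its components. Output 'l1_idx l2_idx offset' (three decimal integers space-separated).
Answer: 0 6 13

Derivation:
vaddr = 109 = 0b001101101
  top 2 bits -> l1_idx = 0
  next 3 bits -> l2_idx = 6
  bottom 4 bits -> offset = 13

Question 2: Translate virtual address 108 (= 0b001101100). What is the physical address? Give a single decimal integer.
Answer: 924

Derivation:
vaddr = 108 = 0b001101100
Split: l1_idx=0, l2_idx=6, offset=12
L1[0] = 1
L2[1][6] = 57
paddr = 57 * 16 + 12 = 924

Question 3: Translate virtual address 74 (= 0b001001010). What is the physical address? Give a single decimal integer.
vaddr = 74 = 0b001001010
Split: l1_idx=0, l2_idx=4, offset=10
L1[0] = 1
L2[1][4] = 11
paddr = 11 * 16 + 10 = 186

Answer: 186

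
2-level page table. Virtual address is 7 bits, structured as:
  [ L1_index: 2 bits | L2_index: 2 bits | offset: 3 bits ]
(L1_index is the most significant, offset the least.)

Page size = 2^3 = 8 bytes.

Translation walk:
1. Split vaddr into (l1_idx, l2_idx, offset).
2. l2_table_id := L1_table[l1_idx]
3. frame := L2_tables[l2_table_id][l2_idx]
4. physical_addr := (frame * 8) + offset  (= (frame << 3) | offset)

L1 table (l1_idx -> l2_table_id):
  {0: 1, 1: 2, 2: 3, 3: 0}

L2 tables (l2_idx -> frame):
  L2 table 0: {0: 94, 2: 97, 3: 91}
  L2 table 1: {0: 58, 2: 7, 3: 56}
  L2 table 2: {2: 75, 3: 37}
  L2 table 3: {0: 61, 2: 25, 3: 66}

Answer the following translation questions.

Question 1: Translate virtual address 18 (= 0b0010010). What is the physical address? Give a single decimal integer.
vaddr = 18 = 0b0010010
Split: l1_idx=0, l2_idx=2, offset=2
L1[0] = 1
L2[1][2] = 7
paddr = 7 * 8 + 2 = 58

Answer: 58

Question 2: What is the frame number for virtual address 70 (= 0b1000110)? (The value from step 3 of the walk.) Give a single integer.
Answer: 61

Derivation:
vaddr = 70: l1_idx=2, l2_idx=0
L1[2] = 3; L2[3][0] = 61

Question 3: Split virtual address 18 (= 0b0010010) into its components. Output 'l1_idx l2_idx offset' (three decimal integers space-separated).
vaddr = 18 = 0b0010010
  top 2 bits -> l1_idx = 0
  next 2 bits -> l2_idx = 2
  bottom 3 bits -> offset = 2

Answer: 0 2 2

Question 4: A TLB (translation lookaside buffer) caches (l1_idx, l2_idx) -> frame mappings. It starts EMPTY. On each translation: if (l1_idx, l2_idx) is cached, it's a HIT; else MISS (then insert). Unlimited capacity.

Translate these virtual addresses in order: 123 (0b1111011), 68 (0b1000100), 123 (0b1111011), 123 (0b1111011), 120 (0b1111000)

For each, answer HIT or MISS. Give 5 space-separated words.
vaddr=123: (3,3) not in TLB -> MISS, insert
vaddr=68: (2,0) not in TLB -> MISS, insert
vaddr=123: (3,3) in TLB -> HIT
vaddr=123: (3,3) in TLB -> HIT
vaddr=120: (3,3) in TLB -> HIT

Answer: MISS MISS HIT HIT HIT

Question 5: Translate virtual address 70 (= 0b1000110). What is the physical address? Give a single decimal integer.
Answer: 494

Derivation:
vaddr = 70 = 0b1000110
Split: l1_idx=2, l2_idx=0, offset=6
L1[2] = 3
L2[3][0] = 61
paddr = 61 * 8 + 6 = 494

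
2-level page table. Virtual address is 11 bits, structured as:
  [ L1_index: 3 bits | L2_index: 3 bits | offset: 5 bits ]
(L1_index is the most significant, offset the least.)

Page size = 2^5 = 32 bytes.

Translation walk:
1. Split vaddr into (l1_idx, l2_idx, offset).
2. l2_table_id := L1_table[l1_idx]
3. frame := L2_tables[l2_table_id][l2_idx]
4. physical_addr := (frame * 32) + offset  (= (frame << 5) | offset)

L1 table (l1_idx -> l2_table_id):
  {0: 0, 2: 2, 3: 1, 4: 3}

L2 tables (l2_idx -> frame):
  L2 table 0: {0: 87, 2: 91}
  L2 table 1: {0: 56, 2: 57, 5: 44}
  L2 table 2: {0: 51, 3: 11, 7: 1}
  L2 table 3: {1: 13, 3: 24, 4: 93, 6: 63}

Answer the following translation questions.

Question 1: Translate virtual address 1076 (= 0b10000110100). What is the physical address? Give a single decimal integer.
Answer: 436

Derivation:
vaddr = 1076 = 0b10000110100
Split: l1_idx=4, l2_idx=1, offset=20
L1[4] = 3
L2[3][1] = 13
paddr = 13 * 32 + 20 = 436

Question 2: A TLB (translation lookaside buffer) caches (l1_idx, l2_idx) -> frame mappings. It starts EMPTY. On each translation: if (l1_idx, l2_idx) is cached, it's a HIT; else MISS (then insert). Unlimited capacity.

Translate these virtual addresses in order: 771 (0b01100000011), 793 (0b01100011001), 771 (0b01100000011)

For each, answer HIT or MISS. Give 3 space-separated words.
vaddr=771: (3,0) not in TLB -> MISS, insert
vaddr=793: (3,0) in TLB -> HIT
vaddr=771: (3,0) in TLB -> HIT

Answer: MISS HIT HIT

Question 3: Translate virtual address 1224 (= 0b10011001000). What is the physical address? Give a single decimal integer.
Answer: 2024

Derivation:
vaddr = 1224 = 0b10011001000
Split: l1_idx=4, l2_idx=6, offset=8
L1[4] = 3
L2[3][6] = 63
paddr = 63 * 32 + 8 = 2024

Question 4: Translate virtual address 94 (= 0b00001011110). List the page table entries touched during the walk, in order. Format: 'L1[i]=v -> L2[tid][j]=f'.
Answer: L1[0]=0 -> L2[0][2]=91

Derivation:
vaddr = 94 = 0b00001011110
Split: l1_idx=0, l2_idx=2, offset=30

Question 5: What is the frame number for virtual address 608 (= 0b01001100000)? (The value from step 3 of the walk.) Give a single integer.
Answer: 11

Derivation:
vaddr = 608: l1_idx=2, l2_idx=3
L1[2] = 2; L2[2][3] = 11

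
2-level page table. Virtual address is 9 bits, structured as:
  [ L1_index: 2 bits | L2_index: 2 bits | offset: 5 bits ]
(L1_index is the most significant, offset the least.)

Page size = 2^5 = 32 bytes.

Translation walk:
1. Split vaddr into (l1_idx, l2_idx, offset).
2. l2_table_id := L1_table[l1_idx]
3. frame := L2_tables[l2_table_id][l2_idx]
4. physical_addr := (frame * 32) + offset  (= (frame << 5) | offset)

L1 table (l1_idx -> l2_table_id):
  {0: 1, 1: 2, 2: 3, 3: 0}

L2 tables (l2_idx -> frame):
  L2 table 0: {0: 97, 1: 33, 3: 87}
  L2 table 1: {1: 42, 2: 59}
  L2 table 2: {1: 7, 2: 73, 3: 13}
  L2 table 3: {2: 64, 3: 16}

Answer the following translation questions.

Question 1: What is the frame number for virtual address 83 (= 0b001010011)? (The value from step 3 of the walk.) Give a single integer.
vaddr = 83: l1_idx=0, l2_idx=2
L1[0] = 1; L2[1][2] = 59

Answer: 59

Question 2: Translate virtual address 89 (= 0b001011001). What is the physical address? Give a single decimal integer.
vaddr = 89 = 0b001011001
Split: l1_idx=0, l2_idx=2, offset=25
L1[0] = 1
L2[1][2] = 59
paddr = 59 * 32 + 25 = 1913

Answer: 1913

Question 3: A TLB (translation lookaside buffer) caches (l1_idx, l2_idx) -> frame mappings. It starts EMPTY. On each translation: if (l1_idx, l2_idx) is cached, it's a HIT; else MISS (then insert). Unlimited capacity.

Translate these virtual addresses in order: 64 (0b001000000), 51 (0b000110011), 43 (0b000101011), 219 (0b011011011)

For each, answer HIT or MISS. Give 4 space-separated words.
Answer: MISS MISS HIT MISS

Derivation:
vaddr=64: (0,2) not in TLB -> MISS, insert
vaddr=51: (0,1) not in TLB -> MISS, insert
vaddr=43: (0,1) in TLB -> HIT
vaddr=219: (1,2) not in TLB -> MISS, insert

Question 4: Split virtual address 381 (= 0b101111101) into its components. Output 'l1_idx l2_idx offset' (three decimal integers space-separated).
vaddr = 381 = 0b101111101
  top 2 bits -> l1_idx = 2
  next 2 bits -> l2_idx = 3
  bottom 5 bits -> offset = 29

Answer: 2 3 29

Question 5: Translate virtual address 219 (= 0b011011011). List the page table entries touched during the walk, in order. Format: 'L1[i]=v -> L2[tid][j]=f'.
Answer: L1[1]=2 -> L2[2][2]=73

Derivation:
vaddr = 219 = 0b011011011
Split: l1_idx=1, l2_idx=2, offset=27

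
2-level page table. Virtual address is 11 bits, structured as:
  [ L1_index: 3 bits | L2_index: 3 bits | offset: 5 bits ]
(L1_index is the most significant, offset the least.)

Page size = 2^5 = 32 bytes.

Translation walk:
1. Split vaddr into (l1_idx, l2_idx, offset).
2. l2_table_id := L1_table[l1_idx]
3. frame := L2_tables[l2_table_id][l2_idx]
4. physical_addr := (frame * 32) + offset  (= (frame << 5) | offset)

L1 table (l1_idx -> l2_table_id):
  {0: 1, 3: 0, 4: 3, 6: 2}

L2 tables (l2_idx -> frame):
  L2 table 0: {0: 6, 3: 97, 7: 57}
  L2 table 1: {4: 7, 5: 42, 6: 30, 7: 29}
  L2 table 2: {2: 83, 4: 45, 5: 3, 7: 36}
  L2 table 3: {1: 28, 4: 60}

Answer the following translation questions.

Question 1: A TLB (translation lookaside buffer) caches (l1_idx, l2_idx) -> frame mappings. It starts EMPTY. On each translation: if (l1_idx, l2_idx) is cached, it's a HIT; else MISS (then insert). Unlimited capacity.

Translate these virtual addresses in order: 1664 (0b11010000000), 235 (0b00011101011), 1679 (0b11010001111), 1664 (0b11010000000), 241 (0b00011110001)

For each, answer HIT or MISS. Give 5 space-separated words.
vaddr=1664: (6,4) not in TLB -> MISS, insert
vaddr=235: (0,7) not in TLB -> MISS, insert
vaddr=1679: (6,4) in TLB -> HIT
vaddr=1664: (6,4) in TLB -> HIT
vaddr=241: (0,7) in TLB -> HIT

Answer: MISS MISS HIT HIT HIT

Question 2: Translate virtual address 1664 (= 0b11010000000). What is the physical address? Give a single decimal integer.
vaddr = 1664 = 0b11010000000
Split: l1_idx=6, l2_idx=4, offset=0
L1[6] = 2
L2[2][4] = 45
paddr = 45 * 32 + 0 = 1440

Answer: 1440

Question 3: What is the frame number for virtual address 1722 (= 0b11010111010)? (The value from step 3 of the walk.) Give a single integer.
vaddr = 1722: l1_idx=6, l2_idx=5
L1[6] = 2; L2[2][5] = 3

Answer: 3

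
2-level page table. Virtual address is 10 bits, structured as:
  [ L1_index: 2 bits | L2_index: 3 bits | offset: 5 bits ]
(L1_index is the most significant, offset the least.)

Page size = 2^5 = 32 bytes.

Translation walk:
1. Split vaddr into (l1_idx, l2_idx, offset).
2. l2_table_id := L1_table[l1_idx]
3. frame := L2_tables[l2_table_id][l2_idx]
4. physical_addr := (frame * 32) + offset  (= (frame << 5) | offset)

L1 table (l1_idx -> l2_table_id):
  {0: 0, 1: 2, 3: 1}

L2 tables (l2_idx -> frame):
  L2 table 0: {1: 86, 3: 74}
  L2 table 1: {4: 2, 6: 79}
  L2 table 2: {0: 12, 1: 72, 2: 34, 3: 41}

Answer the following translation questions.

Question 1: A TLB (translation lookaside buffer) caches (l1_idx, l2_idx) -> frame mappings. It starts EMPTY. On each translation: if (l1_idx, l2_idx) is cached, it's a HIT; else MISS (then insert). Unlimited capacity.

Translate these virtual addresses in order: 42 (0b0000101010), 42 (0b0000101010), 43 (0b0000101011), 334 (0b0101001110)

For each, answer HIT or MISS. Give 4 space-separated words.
vaddr=42: (0,1) not in TLB -> MISS, insert
vaddr=42: (0,1) in TLB -> HIT
vaddr=43: (0,1) in TLB -> HIT
vaddr=334: (1,2) not in TLB -> MISS, insert

Answer: MISS HIT HIT MISS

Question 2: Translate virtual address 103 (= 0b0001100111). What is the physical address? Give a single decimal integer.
Answer: 2375

Derivation:
vaddr = 103 = 0b0001100111
Split: l1_idx=0, l2_idx=3, offset=7
L1[0] = 0
L2[0][3] = 74
paddr = 74 * 32 + 7 = 2375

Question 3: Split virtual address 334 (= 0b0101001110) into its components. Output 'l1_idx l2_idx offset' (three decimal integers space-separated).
Answer: 1 2 14

Derivation:
vaddr = 334 = 0b0101001110
  top 2 bits -> l1_idx = 1
  next 3 bits -> l2_idx = 2
  bottom 5 bits -> offset = 14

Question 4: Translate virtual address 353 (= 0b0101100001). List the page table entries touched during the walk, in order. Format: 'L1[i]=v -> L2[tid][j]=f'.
vaddr = 353 = 0b0101100001
Split: l1_idx=1, l2_idx=3, offset=1

Answer: L1[1]=2 -> L2[2][3]=41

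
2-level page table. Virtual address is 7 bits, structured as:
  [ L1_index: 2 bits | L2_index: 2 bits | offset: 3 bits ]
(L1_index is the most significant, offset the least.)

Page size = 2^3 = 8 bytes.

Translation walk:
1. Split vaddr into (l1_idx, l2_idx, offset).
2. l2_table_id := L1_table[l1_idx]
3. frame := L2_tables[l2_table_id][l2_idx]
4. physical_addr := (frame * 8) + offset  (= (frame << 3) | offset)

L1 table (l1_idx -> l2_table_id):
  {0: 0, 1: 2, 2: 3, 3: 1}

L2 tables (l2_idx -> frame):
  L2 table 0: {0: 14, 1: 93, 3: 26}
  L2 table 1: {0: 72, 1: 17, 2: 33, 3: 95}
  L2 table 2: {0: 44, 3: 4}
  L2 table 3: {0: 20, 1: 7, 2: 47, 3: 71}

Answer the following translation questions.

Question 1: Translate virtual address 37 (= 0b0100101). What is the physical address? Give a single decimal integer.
vaddr = 37 = 0b0100101
Split: l1_idx=1, l2_idx=0, offset=5
L1[1] = 2
L2[2][0] = 44
paddr = 44 * 8 + 5 = 357

Answer: 357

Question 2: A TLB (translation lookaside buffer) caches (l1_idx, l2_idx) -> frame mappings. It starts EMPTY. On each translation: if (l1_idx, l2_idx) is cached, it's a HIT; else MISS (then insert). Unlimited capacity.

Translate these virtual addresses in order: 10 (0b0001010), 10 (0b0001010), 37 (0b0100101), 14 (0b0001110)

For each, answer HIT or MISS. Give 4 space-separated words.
Answer: MISS HIT MISS HIT

Derivation:
vaddr=10: (0,1) not in TLB -> MISS, insert
vaddr=10: (0,1) in TLB -> HIT
vaddr=37: (1,0) not in TLB -> MISS, insert
vaddr=14: (0,1) in TLB -> HIT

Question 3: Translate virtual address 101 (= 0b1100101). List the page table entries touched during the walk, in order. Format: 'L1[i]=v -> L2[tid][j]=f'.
Answer: L1[3]=1 -> L2[1][0]=72

Derivation:
vaddr = 101 = 0b1100101
Split: l1_idx=3, l2_idx=0, offset=5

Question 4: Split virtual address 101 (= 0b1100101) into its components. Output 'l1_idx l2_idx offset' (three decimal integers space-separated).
vaddr = 101 = 0b1100101
  top 2 bits -> l1_idx = 3
  next 2 bits -> l2_idx = 0
  bottom 3 bits -> offset = 5

Answer: 3 0 5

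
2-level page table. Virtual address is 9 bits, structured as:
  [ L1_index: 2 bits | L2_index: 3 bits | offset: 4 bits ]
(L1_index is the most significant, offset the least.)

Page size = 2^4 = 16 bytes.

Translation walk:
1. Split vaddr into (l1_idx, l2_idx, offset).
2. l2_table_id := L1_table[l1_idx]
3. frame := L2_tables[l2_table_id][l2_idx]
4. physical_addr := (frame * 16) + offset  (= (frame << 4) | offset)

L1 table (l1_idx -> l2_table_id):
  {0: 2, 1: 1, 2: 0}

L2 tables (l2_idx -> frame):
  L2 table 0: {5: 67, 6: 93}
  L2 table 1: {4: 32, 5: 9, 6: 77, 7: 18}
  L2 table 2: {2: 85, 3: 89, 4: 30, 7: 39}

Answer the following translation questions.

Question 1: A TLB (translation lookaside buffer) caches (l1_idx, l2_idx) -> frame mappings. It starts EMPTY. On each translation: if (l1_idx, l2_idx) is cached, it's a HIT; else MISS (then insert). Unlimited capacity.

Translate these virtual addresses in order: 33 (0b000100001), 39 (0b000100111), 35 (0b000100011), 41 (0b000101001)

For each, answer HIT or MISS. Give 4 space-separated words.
vaddr=33: (0,2) not in TLB -> MISS, insert
vaddr=39: (0,2) in TLB -> HIT
vaddr=35: (0,2) in TLB -> HIT
vaddr=41: (0,2) in TLB -> HIT

Answer: MISS HIT HIT HIT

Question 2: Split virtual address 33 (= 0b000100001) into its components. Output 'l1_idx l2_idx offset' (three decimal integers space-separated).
vaddr = 33 = 0b000100001
  top 2 bits -> l1_idx = 0
  next 3 bits -> l2_idx = 2
  bottom 4 bits -> offset = 1

Answer: 0 2 1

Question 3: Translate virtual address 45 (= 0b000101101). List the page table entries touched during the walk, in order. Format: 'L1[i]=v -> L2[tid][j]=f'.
vaddr = 45 = 0b000101101
Split: l1_idx=0, l2_idx=2, offset=13

Answer: L1[0]=2 -> L2[2][2]=85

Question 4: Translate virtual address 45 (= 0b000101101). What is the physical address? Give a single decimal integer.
vaddr = 45 = 0b000101101
Split: l1_idx=0, l2_idx=2, offset=13
L1[0] = 2
L2[2][2] = 85
paddr = 85 * 16 + 13 = 1373

Answer: 1373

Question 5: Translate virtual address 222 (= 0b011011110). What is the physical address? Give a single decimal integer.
Answer: 158

Derivation:
vaddr = 222 = 0b011011110
Split: l1_idx=1, l2_idx=5, offset=14
L1[1] = 1
L2[1][5] = 9
paddr = 9 * 16 + 14 = 158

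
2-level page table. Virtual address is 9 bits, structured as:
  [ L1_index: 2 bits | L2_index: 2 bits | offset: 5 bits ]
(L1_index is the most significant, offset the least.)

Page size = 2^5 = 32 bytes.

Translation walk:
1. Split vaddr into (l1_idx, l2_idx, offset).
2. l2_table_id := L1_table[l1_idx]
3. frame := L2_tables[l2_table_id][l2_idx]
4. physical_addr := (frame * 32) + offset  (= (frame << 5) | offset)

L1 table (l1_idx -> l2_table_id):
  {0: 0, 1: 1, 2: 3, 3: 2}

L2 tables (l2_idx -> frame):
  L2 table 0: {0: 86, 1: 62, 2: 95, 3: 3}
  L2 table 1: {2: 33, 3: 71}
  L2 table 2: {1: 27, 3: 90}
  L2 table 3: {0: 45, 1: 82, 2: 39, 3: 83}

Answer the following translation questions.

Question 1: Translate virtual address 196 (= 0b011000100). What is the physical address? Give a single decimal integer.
Answer: 1060

Derivation:
vaddr = 196 = 0b011000100
Split: l1_idx=1, l2_idx=2, offset=4
L1[1] = 1
L2[1][2] = 33
paddr = 33 * 32 + 4 = 1060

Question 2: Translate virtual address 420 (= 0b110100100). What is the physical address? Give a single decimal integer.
vaddr = 420 = 0b110100100
Split: l1_idx=3, l2_idx=1, offset=4
L1[3] = 2
L2[2][1] = 27
paddr = 27 * 32 + 4 = 868

Answer: 868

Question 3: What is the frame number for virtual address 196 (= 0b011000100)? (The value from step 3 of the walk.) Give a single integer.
Answer: 33

Derivation:
vaddr = 196: l1_idx=1, l2_idx=2
L1[1] = 1; L2[1][2] = 33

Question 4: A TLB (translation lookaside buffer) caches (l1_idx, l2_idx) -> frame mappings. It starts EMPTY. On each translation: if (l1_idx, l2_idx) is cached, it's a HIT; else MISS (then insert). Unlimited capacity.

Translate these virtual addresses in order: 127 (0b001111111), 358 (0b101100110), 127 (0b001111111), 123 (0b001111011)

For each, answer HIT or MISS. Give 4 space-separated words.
vaddr=127: (0,3) not in TLB -> MISS, insert
vaddr=358: (2,3) not in TLB -> MISS, insert
vaddr=127: (0,3) in TLB -> HIT
vaddr=123: (0,3) in TLB -> HIT

Answer: MISS MISS HIT HIT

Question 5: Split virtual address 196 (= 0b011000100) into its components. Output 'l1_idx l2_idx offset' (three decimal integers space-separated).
vaddr = 196 = 0b011000100
  top 2 bits -> l1_idx = 1
  next 2 bits -> l2_idx = 2
  bottom 5 bits -> offset = 4

Answer: 1 2 4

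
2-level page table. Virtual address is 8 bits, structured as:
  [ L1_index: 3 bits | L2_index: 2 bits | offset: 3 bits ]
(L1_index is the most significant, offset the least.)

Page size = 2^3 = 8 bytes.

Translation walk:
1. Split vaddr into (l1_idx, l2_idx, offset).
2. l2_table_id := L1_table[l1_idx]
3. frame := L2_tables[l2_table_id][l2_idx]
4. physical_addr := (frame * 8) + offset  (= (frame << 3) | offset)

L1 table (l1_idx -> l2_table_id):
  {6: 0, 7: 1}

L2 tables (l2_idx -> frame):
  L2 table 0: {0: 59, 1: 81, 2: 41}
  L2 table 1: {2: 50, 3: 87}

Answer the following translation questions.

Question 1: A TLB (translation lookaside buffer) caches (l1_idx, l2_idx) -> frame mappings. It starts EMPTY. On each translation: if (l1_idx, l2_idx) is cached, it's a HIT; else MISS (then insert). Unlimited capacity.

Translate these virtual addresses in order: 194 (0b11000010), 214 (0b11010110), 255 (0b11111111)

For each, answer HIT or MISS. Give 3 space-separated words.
vaddr=194: (6,0) not in TLB -> MISS, insert
vaddr=214: (6,2) not in TLB -> MISS, insert
vaddr=255: (7,3) not in TLB -> MISS, insert

Answer: MISS MISS MISS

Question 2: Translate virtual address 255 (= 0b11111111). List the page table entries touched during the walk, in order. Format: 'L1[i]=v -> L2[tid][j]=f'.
vaddr = 255 = 0b11111111
Split: l1_idx=7, l2_idx=3, offset=7

Answer: L1[7]=1 -> L2[1][3]=87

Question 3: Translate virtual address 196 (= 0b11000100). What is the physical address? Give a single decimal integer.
vaddr = 196 = 0b11000100
Split: l1_idx=6, l2_idx=0, offset=4
L1[6] = 0
L2[0][0] = 59
paddr = 59 * 8 + 4 = 476

Answer: 476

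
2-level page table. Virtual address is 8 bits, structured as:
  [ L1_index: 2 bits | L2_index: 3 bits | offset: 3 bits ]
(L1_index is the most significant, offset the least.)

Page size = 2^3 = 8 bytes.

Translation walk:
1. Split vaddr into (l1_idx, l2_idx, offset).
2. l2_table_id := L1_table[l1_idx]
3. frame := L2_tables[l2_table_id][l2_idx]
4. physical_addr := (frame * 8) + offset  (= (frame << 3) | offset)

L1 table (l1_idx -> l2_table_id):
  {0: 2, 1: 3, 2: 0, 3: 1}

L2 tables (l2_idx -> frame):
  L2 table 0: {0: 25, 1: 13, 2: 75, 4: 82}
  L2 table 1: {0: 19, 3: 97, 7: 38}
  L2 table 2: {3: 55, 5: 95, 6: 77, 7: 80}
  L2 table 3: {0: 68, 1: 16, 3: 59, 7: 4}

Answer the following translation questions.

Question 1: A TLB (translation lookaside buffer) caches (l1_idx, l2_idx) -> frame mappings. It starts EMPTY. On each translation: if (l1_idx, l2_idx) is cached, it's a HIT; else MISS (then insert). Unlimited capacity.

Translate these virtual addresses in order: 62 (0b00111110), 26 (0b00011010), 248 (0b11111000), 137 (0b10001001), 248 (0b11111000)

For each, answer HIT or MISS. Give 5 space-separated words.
Answer: MISS MISS MISS MISS HIT

Derivation:
vaddr=62: (0,7) not in TLB -> MISS, insert
vaddr=26: (0,3) not in TLB -> MISS, insert
vaddr=248: (3,7) not in TLB -> MISS, insert
vaddr=137: (2,1) not in TLB -> MISS, insert
vaddr=248: (3,7) in TLB -> HIT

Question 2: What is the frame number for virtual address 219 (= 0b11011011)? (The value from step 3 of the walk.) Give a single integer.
Answer: 97

Derivation:
vaddr = 219: l1_idx=3, l2_idx=3
L1[3] = 1; L2[1][3] = 97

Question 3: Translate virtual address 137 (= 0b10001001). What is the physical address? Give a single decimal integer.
vaddr = 137 = 0b10001001
Split: l1_idx=2, l2_idx=1, offset=1
L1[2] = 0
L2[0][1] = 13
paddr = 13 * 8 + 1 = 105

Answer: 105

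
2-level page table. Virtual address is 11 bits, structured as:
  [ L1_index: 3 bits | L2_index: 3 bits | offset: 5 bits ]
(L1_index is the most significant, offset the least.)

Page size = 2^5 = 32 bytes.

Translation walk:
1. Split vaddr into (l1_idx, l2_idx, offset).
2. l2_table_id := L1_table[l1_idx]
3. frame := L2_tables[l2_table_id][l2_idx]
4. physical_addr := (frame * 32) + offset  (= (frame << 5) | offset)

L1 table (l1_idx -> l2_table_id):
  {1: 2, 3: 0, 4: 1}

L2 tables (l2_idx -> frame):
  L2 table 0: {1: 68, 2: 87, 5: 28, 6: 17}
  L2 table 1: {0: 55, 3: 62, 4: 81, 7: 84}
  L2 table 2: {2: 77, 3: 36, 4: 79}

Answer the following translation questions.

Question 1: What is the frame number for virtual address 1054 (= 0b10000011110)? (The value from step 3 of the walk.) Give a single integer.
vaddr = 1054: l1_idx=4, l2_idx=0
L1[4] = 1; L2[1][0] = 55

Answer: 55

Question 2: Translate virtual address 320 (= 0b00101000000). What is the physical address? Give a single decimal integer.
vaddr = 320 = 0b00101000000
Split: l1_idx=1, l2_idx=2, offset=0
L1[1] = 2
L2[2][2] = 77
paddr = 77 * 32 + 0 = 2464

Answer: 2464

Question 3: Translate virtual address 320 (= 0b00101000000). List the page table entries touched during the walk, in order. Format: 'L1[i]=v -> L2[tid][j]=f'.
vaddr = 320 = 0b00101000000
Split: l1_idx=1, l2_idx=2, offset=0

Answer: L1[1]=2 -> L2[2][2]=77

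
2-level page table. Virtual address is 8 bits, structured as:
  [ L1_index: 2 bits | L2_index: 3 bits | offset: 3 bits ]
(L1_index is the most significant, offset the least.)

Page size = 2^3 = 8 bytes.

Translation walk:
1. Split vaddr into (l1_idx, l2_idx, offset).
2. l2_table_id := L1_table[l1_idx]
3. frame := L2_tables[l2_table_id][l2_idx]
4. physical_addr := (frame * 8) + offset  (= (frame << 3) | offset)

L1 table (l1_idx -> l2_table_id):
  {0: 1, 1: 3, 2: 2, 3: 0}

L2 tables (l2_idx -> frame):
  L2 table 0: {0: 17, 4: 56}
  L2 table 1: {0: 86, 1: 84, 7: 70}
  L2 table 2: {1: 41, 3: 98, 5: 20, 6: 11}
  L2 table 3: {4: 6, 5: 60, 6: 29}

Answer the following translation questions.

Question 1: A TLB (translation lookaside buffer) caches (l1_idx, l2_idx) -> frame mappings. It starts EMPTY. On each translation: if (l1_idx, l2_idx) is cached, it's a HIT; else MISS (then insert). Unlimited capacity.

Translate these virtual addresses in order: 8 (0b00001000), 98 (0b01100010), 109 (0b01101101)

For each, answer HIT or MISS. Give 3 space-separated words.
Answer: MISS MISS MISS

Derivation:
vaddr=8: (0,1) not in TLB -> MISS, insert
vaddr=98: (1,4) not in TLB -> MISS, insert
vaddr=109: (1,5) not in TLB -> MISS, insert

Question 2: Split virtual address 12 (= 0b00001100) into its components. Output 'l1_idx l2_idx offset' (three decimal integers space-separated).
Answer: 0 1 4

Derivation:
vaddr = 12 = 0b00001100
  top 2 bits -> l1_idx = 0
  next 3 bits -> l2_idx = 1
  bottom 3 bits -> offset = 4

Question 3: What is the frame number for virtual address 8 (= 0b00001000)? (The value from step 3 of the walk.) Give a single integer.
vaddr = 8: l1_idx=0, l2_idx=1
L1[0] = 1; L2[1][1] = 84

Answer: 84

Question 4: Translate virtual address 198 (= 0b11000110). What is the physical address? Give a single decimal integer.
Answer: 142

Derivation:
vaddr = 198 = 0b11000110
Split: l1_idx=3, l2_idx=0, offset=6
L1[3] = 0
L2[0][0] = 17
paddr = 17 * 8 + 6 = 142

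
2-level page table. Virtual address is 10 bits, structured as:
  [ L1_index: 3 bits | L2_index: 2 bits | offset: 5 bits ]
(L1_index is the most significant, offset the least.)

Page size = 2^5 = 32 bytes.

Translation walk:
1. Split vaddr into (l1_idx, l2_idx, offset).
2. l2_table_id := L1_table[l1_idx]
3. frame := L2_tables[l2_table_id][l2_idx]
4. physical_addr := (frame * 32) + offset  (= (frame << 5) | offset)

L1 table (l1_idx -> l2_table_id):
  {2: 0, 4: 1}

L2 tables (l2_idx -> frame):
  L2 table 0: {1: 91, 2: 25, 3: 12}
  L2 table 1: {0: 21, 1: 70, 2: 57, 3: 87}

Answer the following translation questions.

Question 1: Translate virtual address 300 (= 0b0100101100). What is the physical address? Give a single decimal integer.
vaddr = 300 = 0b0100101100
Split: l1_idx=2, l2_idx=1, offset=12
L1[2] = 0
L2[0][1] = 91
paddr = 91 * 32 + 12 = 2924

Answer: 2924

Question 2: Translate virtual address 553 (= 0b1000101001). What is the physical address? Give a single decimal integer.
Answer: 2249

Derivation:
vaddr = 553 = 0b1000101001
Split: l1_idx=4, l2_idx=1, offset=9
L1[4] = 1
L2[1][1] = 70
paddr = 70 * 32 + 9 = 2249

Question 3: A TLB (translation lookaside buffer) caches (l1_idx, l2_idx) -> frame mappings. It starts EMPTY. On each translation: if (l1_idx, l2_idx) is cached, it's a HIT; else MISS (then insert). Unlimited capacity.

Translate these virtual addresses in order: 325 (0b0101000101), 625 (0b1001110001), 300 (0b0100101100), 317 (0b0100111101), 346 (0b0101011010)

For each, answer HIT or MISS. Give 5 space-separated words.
vaddr=325: (2,2) not in TLB -> MISS, insert
vaddr=625: (4,3) not in TLB -> MISS, insert
vaddr=300: (2,1) not in TLB -> MISS, insert
vaddr=317: (2,1) in TLB -> HIT
vaddr=346: (2,2) in TLB -> HIT

Answer: MISS MISS MISS HIT HIT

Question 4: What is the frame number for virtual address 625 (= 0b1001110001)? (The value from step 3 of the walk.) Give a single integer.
Answer: 87

Derivation:
vaddr = 625: l1_idx=4, l2_idx=3
L1[4] = 1; L2[1][3] = 87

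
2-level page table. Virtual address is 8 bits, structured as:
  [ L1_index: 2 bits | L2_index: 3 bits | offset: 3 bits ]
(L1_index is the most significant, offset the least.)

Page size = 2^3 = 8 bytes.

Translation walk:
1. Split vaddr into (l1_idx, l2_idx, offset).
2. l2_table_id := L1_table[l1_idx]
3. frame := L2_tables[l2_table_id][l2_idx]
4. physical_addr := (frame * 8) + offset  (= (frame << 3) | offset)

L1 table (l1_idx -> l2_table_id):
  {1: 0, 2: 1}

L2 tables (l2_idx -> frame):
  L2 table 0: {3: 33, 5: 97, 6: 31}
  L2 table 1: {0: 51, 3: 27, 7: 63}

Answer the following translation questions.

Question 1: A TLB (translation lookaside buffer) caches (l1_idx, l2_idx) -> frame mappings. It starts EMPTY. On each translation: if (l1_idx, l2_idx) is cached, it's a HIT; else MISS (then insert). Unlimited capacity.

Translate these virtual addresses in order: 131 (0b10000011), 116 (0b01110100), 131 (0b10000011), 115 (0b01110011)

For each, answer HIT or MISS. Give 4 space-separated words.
Answer: MISS MISS HIT HIT

Derivation:
vaddr=131: (2,0) not in TLB -> MISS, insert
vaddr=116: (1,6) not in TLB -> MISS, insert
vaddr=131: (2,0) in TLB -> HIT
vaddr=115: (1,6) in TLB -> HIT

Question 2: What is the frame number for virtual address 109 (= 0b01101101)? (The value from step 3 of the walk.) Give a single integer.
Answer: 97

Derivation:
vaddr = 109: l1_idx=1, l2_idx=5
L1[1] = 0; L2[0][5] = 97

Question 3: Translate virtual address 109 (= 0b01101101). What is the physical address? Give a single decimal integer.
vaddr = 109 = 0b01101101
Split: l1_idx=1, l2_idx=5, offset=5
L1[1] = 0
L2[0][5] = 97
paddr = 97 * 8 + 5 = 781

Answer: 781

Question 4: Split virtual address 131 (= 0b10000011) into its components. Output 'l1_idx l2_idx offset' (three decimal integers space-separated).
vaddr = 131 = 0b10000011
  top 2 bits -> l1_idx = 2
  next 3 bits -> l2_idx = 0
  bottom 3 bits -> offset = 3

Answer: 2 0 3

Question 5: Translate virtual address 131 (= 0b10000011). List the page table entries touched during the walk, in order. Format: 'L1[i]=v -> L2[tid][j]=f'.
vaddr = 131 = 0b10000011
Split: l1_idx=2, l2_idx=0, offset=3

Answer: L1[2]=1 -> L2[1][0]=51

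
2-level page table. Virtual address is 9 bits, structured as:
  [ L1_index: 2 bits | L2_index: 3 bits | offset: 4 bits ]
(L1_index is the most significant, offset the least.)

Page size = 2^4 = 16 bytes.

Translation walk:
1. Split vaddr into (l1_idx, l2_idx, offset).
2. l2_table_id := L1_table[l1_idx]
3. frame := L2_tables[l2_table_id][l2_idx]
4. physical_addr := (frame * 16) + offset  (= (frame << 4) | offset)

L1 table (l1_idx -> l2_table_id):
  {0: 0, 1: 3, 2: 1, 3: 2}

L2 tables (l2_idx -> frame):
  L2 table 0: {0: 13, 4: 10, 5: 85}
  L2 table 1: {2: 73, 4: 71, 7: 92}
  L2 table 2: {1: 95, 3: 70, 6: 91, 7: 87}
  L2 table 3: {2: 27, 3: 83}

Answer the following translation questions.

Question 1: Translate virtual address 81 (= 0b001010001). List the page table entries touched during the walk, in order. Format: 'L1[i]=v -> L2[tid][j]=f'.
Answer: L1[0]=0 -> L2[0][5]=85

Derivation:
vaddr = 81 = 0b001010001
Split: l1_idx=0, l2_idx=5, offset=1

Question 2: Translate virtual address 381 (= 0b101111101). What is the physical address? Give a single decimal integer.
vaddr = 381 = 0b101111101
Split: l1_idx=2, l2_idx=7, offset=13
L1[2] = 1
L2[1][7] = 92
paddr = 92 * 16 + 13 = 1485

Answer: 1485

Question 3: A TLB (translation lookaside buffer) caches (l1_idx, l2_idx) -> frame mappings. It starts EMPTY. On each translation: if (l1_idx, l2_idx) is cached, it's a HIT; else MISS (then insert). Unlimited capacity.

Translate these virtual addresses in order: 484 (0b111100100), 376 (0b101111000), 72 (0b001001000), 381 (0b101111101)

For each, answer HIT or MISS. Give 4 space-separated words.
Answer: MISS MISS MISS HIT

Derivation:
vaddr=484: (3,6) not in TLB -> MISS, insert
vaddr=376: (2,7) not in TLB -> MISS, insert
vaddr=72: (0,4) not in TLB -> MISS, insert
vaddr=381: (2,7) in TLB -> HIT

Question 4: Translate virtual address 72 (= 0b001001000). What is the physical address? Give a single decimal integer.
Answer: 168

Derivation:
vaddr = 72 = 0b001001000
Split: l1_idx=0, l2_idx=4, offset=8
L1[0] = 0
L2[0][4] = 10
paddr = 10 * 16 + 8 = 168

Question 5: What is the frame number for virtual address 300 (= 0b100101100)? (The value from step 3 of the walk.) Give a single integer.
Answer: 73

Derivation:
vaddr = 300: l1_idx=2, l2_idx=2
L1[2] = 1; L2[1][2] = 73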